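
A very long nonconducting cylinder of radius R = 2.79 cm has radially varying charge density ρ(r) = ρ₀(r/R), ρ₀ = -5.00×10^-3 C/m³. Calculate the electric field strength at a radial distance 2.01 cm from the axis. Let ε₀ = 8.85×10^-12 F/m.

|E| = 2.73×10^6 V/m

Coaxial Gaussian cylinder, radius r = 2.01 cm, length L (r < R).
Integrating ρ over the cross-section to radius r: λ_enc = (2πρ₀/R) ∫₀^r r'^2 dr' = 2πρ₀ r^3/(3·R) = -3.048e-6 C/m.
By Gauss's law (flux through the curved wall only), E·2πrL = λ_enc L/ε₀.
E = |λ_enc|/(2πε₀r) = (3.048×10^-6)/(2π·8.85×10^-12·0.0201) = 2.73e6 N/C.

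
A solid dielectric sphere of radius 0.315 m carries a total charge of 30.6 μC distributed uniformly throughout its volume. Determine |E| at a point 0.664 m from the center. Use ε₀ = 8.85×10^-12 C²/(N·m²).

Take a concentric spherical Gaussian surface of radius r = 0.664 m (r > R, so the entire charge is enclosed).
Q_enc = 30.6 μC = 3.06×10^-5 C.
By Gauss's law, ∮E·dA = E·4πr² = Q_enc/ε₀.
E = |Q_enc|/(4πε₀r²) = (3.06e-5)/(4π·8.85×10^-12·(0.664)²) = 6.24×10^5 N/C.

E = 6.24×10^5 N/C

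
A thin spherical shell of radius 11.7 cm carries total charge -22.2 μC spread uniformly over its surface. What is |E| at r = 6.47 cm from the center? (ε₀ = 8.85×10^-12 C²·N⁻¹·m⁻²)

E = 0 (no enclosed charge)

Use a concentric Gaussian sphere at r = 6.47 cm (inside the shell, r < 11.7 cm).
All the charge is outside the Gaussian surface: Q_enc = 0, hence E = 0 everywhere inside the shell.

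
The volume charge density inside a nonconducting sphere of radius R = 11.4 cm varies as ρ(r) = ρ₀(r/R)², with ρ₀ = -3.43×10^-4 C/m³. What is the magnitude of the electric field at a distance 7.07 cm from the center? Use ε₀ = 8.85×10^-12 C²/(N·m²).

Use a concentric Gaussian sphere at r = 7.07 cm (r < R).
Q_enc = ∫₀^r ρ(r')·4πr'² dr' = (4πρ₀/R²) ∫₀^r r'^4 dr' = 4πρ₀ r^5/(5·R²) = -1.172e-7 C.
By Gauss's law, ∮E·dA = E·4πr² = Q_enc/ε₀.
E = |Q_enc|/(4πε₀r²) = (1.172×10^-7)/(4π·8.85×10^-12·(0.0707)²) = 2.11×10^5 N/C.

E ≈ 2.11×10^5 N/C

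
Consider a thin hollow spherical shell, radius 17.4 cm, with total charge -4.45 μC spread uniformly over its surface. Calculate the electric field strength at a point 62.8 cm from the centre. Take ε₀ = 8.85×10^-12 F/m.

Use a concentric Gaussian sphere at r = 62.8 cm (r > 17.4 cm).
The entire shell is enclosed: Q_enc = -4.45e-6 C.
Since E is radial and uniform over the Gaussian sphere, Φ = E·4πr² = Q_enc/ε₀.
E = |Q_enc|/(4πε₀r²) = (4.45×10^-6)/(4π·8.85×10^-12·(0.628)²) = 1.01e5 N/C.

E ≈ 1.01e5 V/m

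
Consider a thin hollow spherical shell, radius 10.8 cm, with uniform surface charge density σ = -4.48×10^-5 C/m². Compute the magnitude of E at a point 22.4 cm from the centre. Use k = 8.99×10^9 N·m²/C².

|E| = 1.18×10^6 N/C

Take a concentric spherical Gaussian surface of radius r = 22.4 cm (r > 10.8 cm).
The entire shell is enclosed: Q_enc = σ·4πR² = (-4.48e-5)·4π·(0.108)² = -6.567e-6 C.
Gauss's law: E·4πr² = Q_enc/ε₀.
E = k|Q_enc|/r² = (8.99×10^9)(6.567e-6)/(0.224)² = 1.18×10^6 N/C.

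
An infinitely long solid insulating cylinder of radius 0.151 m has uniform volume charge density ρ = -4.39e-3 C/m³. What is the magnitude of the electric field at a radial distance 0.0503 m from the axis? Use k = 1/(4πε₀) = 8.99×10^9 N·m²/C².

|E| ≈ 1.25e7 N/C

Choose a coaxial cylinder of radius r = 0.0503 m (arbitrary length L) as the Gaussian surface (r < R).
Enclosed charge per unit length: λ_enc = ρ·πr² = (-4.39×10^-3)π(0.0503)² = -3.489e-5 C/m.
Applying ∮E·dA = Q_enc/ε₀ with the end caps contributing no flux:
E = 2k|λ_enc|/r = 2(8.99×10^9)(3.489×10^-5)/(0.0503) = 1.25×10^7 N/C.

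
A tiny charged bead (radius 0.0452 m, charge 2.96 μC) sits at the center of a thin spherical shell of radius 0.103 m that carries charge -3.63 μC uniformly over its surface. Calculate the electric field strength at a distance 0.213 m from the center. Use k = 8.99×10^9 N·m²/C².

|E| ≈ 1.33e5 N/C

Take a concentric spherical Gaussian surface of radius r = 0.213 m (r > 0.103 m, enclosing both).
Q_enc = (2.96 μC) + (-3.63 μC) = -6.70×10^-7 C.
Applying ∮E·dA = Q_enc/ε₀ with Φ = E(4πr²):
E = k|Q_enc|/r² = (8.99×10^9)(6.70e-7)/(0.213)² = 1.33×10^5 N/C.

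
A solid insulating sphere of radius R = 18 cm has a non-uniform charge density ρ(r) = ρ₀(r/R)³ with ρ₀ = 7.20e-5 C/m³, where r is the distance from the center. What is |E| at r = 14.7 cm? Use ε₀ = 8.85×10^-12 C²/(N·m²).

|E| = 1.09×10^5 N/C

Use a concentric Gaussian sphere at r = 14.7 cm (r < R).
Integrate the density: Q_enc = 4π ∫₀^r ρ₀(r'/R)^3 r'² dr' = 4πρ₀ r^6/(6·R³) = 2.609e-7 C.
Gauss's law: E·4πr² = Q_enc/ε₀.
E = |Q_enc|/(4πε₀r²) = (2.609e-7)/(4π·8.85×10^-12·(0.147)²) = 1.09×10^5 N/C.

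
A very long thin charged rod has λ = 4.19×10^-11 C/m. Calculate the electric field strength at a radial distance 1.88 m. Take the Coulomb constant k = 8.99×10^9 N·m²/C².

Choose a coaxial cylinder of radius r = 1.88 m (arbitrary length L) as the Gaussian surface.
Q_enc = λL, so λ_enc = 4.19e-11 C/m.
By Gauss's law (flux through the curved wall only), E·2πrL = λ_enc L/ε₀.
E = 2k|λ_enc|/r = 2(8.99×10^9)(4.19×10^-11)/(1.88) = 0.401 N/C.

|E| ≈ 0.401 N/C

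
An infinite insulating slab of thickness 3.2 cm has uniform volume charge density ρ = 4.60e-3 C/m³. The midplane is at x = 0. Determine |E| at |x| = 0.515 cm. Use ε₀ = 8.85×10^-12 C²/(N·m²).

|E| ≈ 2.68×10^6 N/C

By symmetry E is perpendicular to the slab. A Gaussian pillbox from −0.515 cm to +0.515 cm (face area A) lies entirely within the slab.
Q_enc = ρ·(2x)·A and flux = 2EA, so 2EA = 2ρxA/ε₀ ⇒ E = |ρ|x/ε₀.
E = (4.60×10^-3)(0.00515)/(8.85×10^-12) = 2.68×10^6 N/C.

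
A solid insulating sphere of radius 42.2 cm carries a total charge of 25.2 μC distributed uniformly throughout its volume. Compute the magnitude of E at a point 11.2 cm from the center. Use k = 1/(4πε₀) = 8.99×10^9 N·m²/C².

Take a concentric spherical Gaussian surface of radius r = 11.2 cm (r < R).
For a uniform sphere the enclosed fraction is (r/R)³, so Q_enc = (25.2 μC)(0.112/0.422)³ = 4.711e-7 C.
Gauss's law: E·4πr² = Q_enc/ε₀.
E = k|Q_enc|/r² = (8.99×10^9)(4.711×10^-7)/(0.112)² = 3.38×10^5 N/C.

E = 3.38×10^5 N/C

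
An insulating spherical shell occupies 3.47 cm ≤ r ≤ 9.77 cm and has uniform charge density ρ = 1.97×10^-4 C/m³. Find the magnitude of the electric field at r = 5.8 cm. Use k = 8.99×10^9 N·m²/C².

Use a concentric Gaussian sphere at r = 5.8 cm (within the shell material, 3.47 cm < r < 9.77 cm).
Enclosed charge is the volume from a to r: Q_enc = (4π/3)ρ(r³ − a³) = 1.265×10^-7 C.
Gauss's law: E·4πr² = Q_enc/ε₀.
E = k|Q_enc|/r² = (8.99×10^9)(1.265×10^-7)/(0.058)² = 3.38×10^5 N/C.

|E| = 3.38×10^5 V/m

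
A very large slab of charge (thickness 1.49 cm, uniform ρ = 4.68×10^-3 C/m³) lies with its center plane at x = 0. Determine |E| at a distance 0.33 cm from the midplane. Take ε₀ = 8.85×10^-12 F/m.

E = 1.75×10^6 N/C

By symmetry E is perpendicular to the slab. A Gaussian pillbox from −0.33 cm to +0.33 cm (face area A) lies entirely within the slab.
Q_enc = ρ·(2x)·A and flux = 2EA, so 2EA = 2ρxA/ε₀ ⇒ E = |ρ|x/ε₀.
E = (4.68e-3)(0.0033)/(8.85×10^-12) = 1.75×10^6 N/C.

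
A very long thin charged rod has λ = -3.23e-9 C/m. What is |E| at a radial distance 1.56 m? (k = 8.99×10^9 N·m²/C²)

E ≈ 37.2 N/C

Take a coaxial cylindrical Gaussian surface of radius r = 1.56 m and length L.
Q_enc = λL, so λ_enc = -3.23×10^-9 C/m.
Gauss's law: E·2πrL = λ_enc L/ε₀.
E = 2k|λ_enc|/r = 2(8.99×10^9)(3.23×10^-9)/(1.56) = 37.2 N/C.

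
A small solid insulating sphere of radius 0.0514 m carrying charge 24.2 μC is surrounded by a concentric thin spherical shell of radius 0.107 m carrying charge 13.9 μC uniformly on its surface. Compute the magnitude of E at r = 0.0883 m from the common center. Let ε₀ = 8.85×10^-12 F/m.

|E| = 2.79×10^7 N/C

By spherical symmetry E is radial; choose a Gaussian sphere of radius r = 0.0883 m (between the bodies, 0.0514 m < r < 0.107 m).
The shell at 0.107 m lies outside the Gaussian surface, so Q_enc = 24.2 μC = 2.42e-5 C.
Applying ∮E·dA = Q_enc/ε₀ with Φ = E(4πr²):
E = |Q_enc|/(4πε₀r²) = (2.42×10^-5)/(4π·8.85×10^-12·(0.0883)²) = 2.79×10^7 N/C.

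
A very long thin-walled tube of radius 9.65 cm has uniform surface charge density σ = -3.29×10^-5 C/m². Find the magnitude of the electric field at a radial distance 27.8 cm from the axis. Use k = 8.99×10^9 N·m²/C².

1.29×10^6 N/C

Take a coaxial cylindrical Gaussian surface of radius r = 27.8 cm and length L (r > 9.65 cm).
The whole shell is enclosed: λ_enc = σ·2πR = (-3.29×10^-5)·2π·(0.0965) = -1.995×10^-5 C/m.
Since E is radial and uniform over the curved surface, Φ = E·2πrL = Q_enc/ε₀ = λ_enc L/ε₀.
E = 2k|λ_enc|/r = 2(8.99×10^9)(1.995e-5)/(0.278) = 1.29e6 N/C.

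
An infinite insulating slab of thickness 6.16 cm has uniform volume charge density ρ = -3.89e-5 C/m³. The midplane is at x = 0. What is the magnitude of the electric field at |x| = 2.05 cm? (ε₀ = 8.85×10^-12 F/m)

By symmetry E is perpendicular to the slab. A Gaussian pillbox from −2.05 cm to +2.05 cm (face area A) lies entirely within the slab.
Q_enc = ρ·(2x)·A and flux = 2EA, so 2EA = 2ρxA/ε₀ ⇒ E = |ρ|x/ε₀.
E = (3.89×10^-5)(0.0205)/(8.85×10^-12) = 9.01×10^4 N/C.

9.01e4 N/C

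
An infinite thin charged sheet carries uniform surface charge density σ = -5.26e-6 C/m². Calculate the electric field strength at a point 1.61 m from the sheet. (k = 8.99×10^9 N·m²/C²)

Choose a cylindrical pillbox piercing the sheet, end faces (area A) parallel to it.
Flux Φ = 2EA and Q_enc = σA, so 2EA = σA/ε₀ ⇒ E = |σ|/(2ε₀), independent of distance.
E = 2πk|σ| = 2π(8.99×10^9)(5.26×10^-6) = 2.97e5 N/C.

E = 2.97e5 N/C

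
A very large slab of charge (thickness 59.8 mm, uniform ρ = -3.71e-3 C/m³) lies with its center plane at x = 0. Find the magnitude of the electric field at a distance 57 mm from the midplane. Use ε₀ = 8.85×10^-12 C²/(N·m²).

E = 1.25e7 N/C

The point |x| = 57 mm lies outside the slab (half-thickness 0.0299 m). A symmetric pillbox spanning the full slab encloses Q_enc = ρ·d·A.
Flux = 2EA ⇒ E = |ρ|d/(2ε₀), independent of distance outside.
E = (3.71×10^-3)(0.0598)/(2·8.85×10^-12) = 1.25e7 N/C.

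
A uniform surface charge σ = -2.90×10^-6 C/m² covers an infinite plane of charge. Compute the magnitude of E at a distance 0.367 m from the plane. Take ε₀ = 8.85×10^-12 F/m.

By planar symmetry E is perpendicular to the sheet and uniform; use a Gaussian pillbox with flat faces of area A on each side of the sheet.
Flux Φ = 2EA and Q_enc = σA, so 2EA = σA/ε₀ ⇒ E = |σ|/(2ε₀), independent of distance.
E = |σ|/(2ε₀) = (2.90×10^-6)/(2·8.85×10^-12) = 1.64×10^5 N/C.

1.64e5 V/m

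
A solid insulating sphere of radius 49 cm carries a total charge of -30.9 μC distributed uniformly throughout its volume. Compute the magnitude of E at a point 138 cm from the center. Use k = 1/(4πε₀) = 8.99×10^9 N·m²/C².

1.46×10^5 N/C

By spherical symmetry E is radial; choose a Gaussian sphere of radius r = 138 cm (r > R, so the entire charge is enclosed).
Q_enc = -30.9 μC = -3.09×10^-5 C.
Since E is radial and uniform over the Gaussian sphere, Φ = E·4πr² = Q_enc/ε₀.
E = k|Q_enc|/r² = (8.99×10^9)(3.09×10^-5)/(1.38)² = 1.46×10^5 N/C.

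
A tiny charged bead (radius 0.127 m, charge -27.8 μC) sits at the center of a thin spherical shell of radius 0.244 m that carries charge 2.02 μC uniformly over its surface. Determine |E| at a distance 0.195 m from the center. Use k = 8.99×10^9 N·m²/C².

Use a concentric Gaussian sphere at r = 0.195 m (between the bodies, 0.127 m < r < 0.244 m).
The shell at 0.244 m lies outside the Gaussian surface, so Q_enc = -27.8 μC = -2.78×10^-5 C.
Since E is radial and uniform over the Gaussian sphere, Φ = E·4πr² = Q_enc/ε₀.
E = k|Q_enc|/r² = (8.99×10^9)(2.78e-5)/(0.195)² = 6.57e6 N/C.

|E| ≈ 6.57×10^6 N/C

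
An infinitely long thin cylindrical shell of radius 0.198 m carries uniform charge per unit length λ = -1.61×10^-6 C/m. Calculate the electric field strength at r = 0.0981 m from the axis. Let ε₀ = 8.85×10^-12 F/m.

Choose a coaxial cylinder of radius r = 0.0981 m (arbitrary length L) as the Gaussian surface (r < 0.198 m, inside the shell).
No charge is enclosed, so Gauss's law gives E·2πrL = 0 ⇒ E = 0.

|E| = 0 V/m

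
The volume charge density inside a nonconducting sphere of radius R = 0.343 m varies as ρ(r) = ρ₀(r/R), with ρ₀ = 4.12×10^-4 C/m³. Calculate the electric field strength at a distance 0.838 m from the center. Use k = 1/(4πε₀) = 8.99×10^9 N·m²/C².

6.69×10^5 N/C

By spherical symmetry E is radial; choose a Gaussian sphere of radius r = 0.838 m (r > R, all charge enclosed).
Q_enc = 4π ∫₀^R ρ₀(r'/R)^1 r'² dr' = 4πρ₀R³/4 = 5.223×10^-5 C.
Since E is radial and uniform over the Gaussian sphere, Φ = E·4πr² = Q_enc/ε₀.
E = k|Q_enc|/r² = (8.99×10^9)(5.223e-5)/(0.838)² = 6.69e5 N/C.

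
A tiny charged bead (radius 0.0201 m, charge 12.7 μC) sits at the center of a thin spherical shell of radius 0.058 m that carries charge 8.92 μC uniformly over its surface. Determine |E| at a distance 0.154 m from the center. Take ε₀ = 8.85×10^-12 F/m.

|E| ≈ 8.20×10^6 N/C

Use a concentric Gaussian sphere at r = 0.154 m (r > 0.058 m, enclosing both).
Q_enc = (12.7 μC) + (8.92 μC) = 2.162e-5 C.
By Gauss's law, ∮E·dA = E·4πr² = Q_enc/ε₀.
E = |Q_enc|/(4πε₀r²) = (2.162e-5)/(4π·8.85×10^-12·(0.154)²) = 8.20×10^6 N/C.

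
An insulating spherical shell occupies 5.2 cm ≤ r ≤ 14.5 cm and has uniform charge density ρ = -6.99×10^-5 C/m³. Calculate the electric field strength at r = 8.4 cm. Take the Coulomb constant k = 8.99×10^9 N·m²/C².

By spherical symmetry E is radial; choose a Gaussian sphere of radius r = 8.4 cm (within the shell material, 5.2 cm < r < 14.5 cm).
Only the shell between 5.2 cm and r is enclosed: Q_enc = ρ·(4π/3)(r³ − a³) = (-6.99e-5)·(4π/3)·((0.084)³ − (0.052)³) = -1.324×10^-7 C.
Applying ∮E·dA = Q_enc/ε₀ with Φ = E(4πr²):
E = k|Q_enc|/r² = (8.99×10^9)(1.324×10^-7)/(0.084)² = 1.69×10^5 N/C.

|E| ≈ 1.69×10^5 N/C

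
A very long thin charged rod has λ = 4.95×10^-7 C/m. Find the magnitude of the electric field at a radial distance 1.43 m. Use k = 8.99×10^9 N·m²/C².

E = 6.22×10^3 V/m

Coaxial Gaussian cylinder, radius r = 1.43 m, length L.
Q_enc = λL, so λ_enc = 4.95e-7 C/m.
By Gauss's law (flux through the curved wall only), E·2πrL = λ_enc L/ε₀.
E = 2k|λ_enc|/r = 2(8.99×10^9)(4.95×10^-7)/(1.43) = 6.22e3 N/C.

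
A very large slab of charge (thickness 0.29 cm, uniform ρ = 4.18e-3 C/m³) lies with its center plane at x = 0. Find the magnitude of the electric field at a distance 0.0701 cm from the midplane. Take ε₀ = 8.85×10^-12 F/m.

E ≈ 3.31×10^5 N/C

By symmetry E is perpendicular to the slab. A Gaussian pillbox from −0.0701 cm to +0.0701 cm (face area A) lies entirely within the slab.
Q_enc = ρ·(2x)·A and flux = 2EA, so 2EA = 2ρxA/ε₀ ⇒ E = |ρ|x/ε₀.
E = (4.18e-3)(0.000701)/(8.85×10^-12) = 3.31e5 N/C.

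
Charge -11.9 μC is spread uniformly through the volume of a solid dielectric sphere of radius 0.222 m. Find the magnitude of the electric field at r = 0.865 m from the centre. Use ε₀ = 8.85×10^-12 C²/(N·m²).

|E| = 1.43e5 N/C

Use a concentric Gaussian sphere at r = 0.865 m (r > R, so the entire charge is enclosed).
Q_enc = -11.9 μC = -1.19e-5 C.
Since E is radial and uniform over the Gaussian sphere, Φ = E·4πr² = Q_enc/ε₀.
E = |Q_enc|/(4πε₀r²) = (1.19×10^-5)/(4π·8.85×10^-12·(0.865)²) = 1.43×10^5 N/C.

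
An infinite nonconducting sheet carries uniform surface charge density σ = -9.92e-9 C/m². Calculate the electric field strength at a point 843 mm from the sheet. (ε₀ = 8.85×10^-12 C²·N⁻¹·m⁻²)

E = 560 N/C

Choose a cylindrical pillbox piercing the sheet, end faces (area A) parallel to it.
Flux Φ = 2EA and Q_enc = σA, so 2EA = σA/ε₀ ⇒ E = |σ|/(2ε₀), independent of distance.
E = |σ|/(2ε₀) = (9.92×10^-9)/(2·8.85×10^-12) = 560 N/C.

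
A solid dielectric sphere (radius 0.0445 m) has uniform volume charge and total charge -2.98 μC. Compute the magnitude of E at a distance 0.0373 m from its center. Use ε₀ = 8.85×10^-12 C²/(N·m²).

|E| = 1.13e7 N/C

By spherical symmetry E is radial; choose a Gaussian sphere of radius r = 0.0373 m (r < R).
Only the charge within r is enclosed: Q_enc = Q·(r/R)³ = (-2.98 μC)·(0.0373 m/0.0445 m)³ = -1.755×10^-6 C.
Since E is radial and uniform over the Gaussian sphere, Φ = E·4πr² = Q_enc/ε₀.
E = |Q_enc|/(4πε₀r²) = (1.755e-6)/(4π·8.85×10^-12·(0.0373)²) = 1.13e7 N/C.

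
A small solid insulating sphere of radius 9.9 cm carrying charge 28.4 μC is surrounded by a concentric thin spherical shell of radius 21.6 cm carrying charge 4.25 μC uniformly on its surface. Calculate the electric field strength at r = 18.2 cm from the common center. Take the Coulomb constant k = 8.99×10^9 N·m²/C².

|E| = 7.71e6 N/C

By spherical symmetry E is radial; choose a Gaussian sphere of radius r = 18.2 cm (between the bodies, 9.9 cm < r < 21.6 cm).
Only the inner charge is enclosed; the outer shell contributes nothing inside itself. Q_enc = 28.4 μC = 2.84e-5 C.
By Gauss's law, ∮E·dA = E·4πr² = Q_enc/ε₀.
E = k|Q_enc|/r² = (8.99×10^9)(2.84×10^-5)/(0.182)² = 7.71×10^6 N/C.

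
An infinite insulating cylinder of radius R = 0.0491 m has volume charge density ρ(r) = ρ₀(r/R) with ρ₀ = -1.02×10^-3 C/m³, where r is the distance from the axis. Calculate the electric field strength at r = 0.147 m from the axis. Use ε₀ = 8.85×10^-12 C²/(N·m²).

|E| = 6.30×10^5 V/m

Coaxial Gaussian cylinder, radius r = 0.147 m, length L (r > R, full charge per length enclosed).
λ_enc = 2π ∫₀^R ρ₀(r'/R)^1 r' dr' = 2πρ₀R²/3 = -5.15e-6 C/m.
Applying ∮E·dA = Q_enc/ε₀ with the end caps contributing no flux:
E = |λ_enc|/(2πε₀r) = (5.15e-6)/(2π·8.85×10^-12·0.147) = 6.30×10^5 N/C.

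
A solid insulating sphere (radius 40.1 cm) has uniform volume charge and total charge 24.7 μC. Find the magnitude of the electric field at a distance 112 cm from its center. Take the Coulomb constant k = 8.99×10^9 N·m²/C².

1.77×10^5 N/C

By spherical symmetry E is radial; choose a Gaussian sphere of radius r = 112 cm (r > R, so the entire charge is enclosed).
Q_enc = 24.7 μC = 2.47e-5 C.
Applying ∮E·dA = Q_enc/ε₀ with Φ = E(4πr²):
E = k|Q_enc|/r² = (8.99×10^9)(2.47e-5)/(1.12)² = 1.77×10^5 N/C.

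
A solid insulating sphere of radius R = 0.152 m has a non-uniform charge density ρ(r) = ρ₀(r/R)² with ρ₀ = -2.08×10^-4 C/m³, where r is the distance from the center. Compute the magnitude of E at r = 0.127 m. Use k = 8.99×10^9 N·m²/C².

Use a concentric Gaussian sphere at r = 0.127 m (r < R).
Integrate the density: Q_enc = 4π ∫₀^r ρ₀(r'/R)^2 r'² dr' = 4πρ₀ r^5/(5·R²) = -7.475e-7 C.
Since E is radial and uniform over the Gaussian sphere, Φ = E·4πr² = Q_enc/ε₀.
E = k|Q_enc|/r² = (8.99×10^9)(7.475×10^-7)/(0.127)² = 4.17×10^5 N/C.

|E| = 4.17e5 N/C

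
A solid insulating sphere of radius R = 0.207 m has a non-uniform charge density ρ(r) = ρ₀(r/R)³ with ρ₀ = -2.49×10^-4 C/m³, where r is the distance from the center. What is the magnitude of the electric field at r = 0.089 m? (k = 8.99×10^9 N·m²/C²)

E = 3.32e4 N/C

Take a concentric spherical Gaussian surface of radius r = 0.089 m (r < R).
Integrate the density: Q_enc = 4π ∫₀^r ρ₀(r'/R)^3 r'² dr' = 4πρ₀ r^6/(6·R³) = -2.922×10^-8 C.
Applying ∮E·dA = Q_enc/ε₀ with Φ = E(4πr²):
E = k|Q_enc|/r² = (8.99×10^9)(2.922×10^-8)/(0.089)² = 3.32×10^4 N/C.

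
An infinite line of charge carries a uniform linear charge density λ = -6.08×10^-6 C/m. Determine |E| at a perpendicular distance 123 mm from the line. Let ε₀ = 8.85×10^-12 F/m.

|E| ≈ 8.89×10^5 N/C

Coaxial Gaussian cylinder, radius r = 123 mm, length L.
Q_enc = λL, so λ_enc = -6.08×10^-6 C/m.
Since E is radial and uniform over the curved surface, Φ = E·2πrL = Q_enc/ε₀ = λ_enc L/ε₀.
E = |λ_enc|/(2πε₀r) = (6.08×10^-6)/(2π·8.85×10^-12·0.123) = 8.89e5 N/C.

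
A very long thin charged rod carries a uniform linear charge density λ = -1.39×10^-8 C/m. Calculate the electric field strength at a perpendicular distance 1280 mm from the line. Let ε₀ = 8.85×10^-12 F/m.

By cylindrical symmetry E is radial; use a coaxial Gaussian cylinder of radius 1280 mm and length L.
Q_enc = λL, so λ_enc = -1.39×10^-8 C/m.
By Gauss's law (flux through the curved wall only), E·2πrL = λ_enc L/ε₀.
E = |λ_enc|/(2πε₀r) = (1.39×10^-8)/(2π·8.85×10^-12·1.28) = 195 N/C.

E ≈ 195 V/m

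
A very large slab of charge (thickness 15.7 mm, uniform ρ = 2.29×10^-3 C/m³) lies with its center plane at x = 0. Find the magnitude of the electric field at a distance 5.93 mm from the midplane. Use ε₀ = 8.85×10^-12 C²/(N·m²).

By symmetry E is perpendicular to the slab. A Gaussian pillbox from −5.93 mm to +5.93 mm (face area A) lies entirely within the slab.
Q_enc = ρ·(2x)·A and flux = 2EA, so 2EA = 2ρxA/ε₀ ⇒ E = |ρ|x/ε₀.
E = (2.29×10^-3)(0.00593)/(8.85×10^-12) = 1.53e6 N/C.

1.53×10^6 N/C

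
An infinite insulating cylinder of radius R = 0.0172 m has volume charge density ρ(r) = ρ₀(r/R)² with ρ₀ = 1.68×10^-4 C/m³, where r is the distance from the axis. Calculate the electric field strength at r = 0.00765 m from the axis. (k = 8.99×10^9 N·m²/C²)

E ≈ 7.18e3 N/C

By cylindrical symmetry E is radial; use a coaxial Gaussian cylinder of radius 0.00765 m and length L (r < R).
Integrating ρ over the cross-section to radius r: λ_enc = (2πρ₀/R²) ∫₀^r r'^3 dr' = 2πρ₀ r^4/(4·R²) = 3.055×10^-9 C/m.
Gauss's law: E·2πrL = λ_enc L/ε₀.
E = 2k|λ_enc|/r = 2(8.99×10^9)(3.055e-9)/(0.00765) = 7.18×10^3 N/C.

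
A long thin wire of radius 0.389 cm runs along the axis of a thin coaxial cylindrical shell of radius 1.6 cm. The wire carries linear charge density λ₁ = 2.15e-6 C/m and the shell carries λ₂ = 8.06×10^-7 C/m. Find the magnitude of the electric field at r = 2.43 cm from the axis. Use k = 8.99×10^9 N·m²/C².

E = 2.19×10^6 N/C

Choose a coaxial cylinder of radius r = 2.43 cm (arbitrary length L) as the Gaussian surface (r > 1.6 cm, enclosing both).
λ_enc = λ₁ + λ₂ = (2.15e-6) + (8.06e-7) = 2.956×10^-6 C/m.
By Gauss's law (flux through the curved wall only), E·2πrL = λ_enc L/ε₀.
E = 2k|λ_enc|/r = 2(8.99×10^9)(2.956e-6)/(0.0243) = 2.19e6 N/C.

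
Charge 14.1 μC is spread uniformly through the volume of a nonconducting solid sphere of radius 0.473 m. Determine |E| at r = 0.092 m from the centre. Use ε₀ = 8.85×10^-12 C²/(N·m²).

By spherical symmetry E is radial; choose a Gaussian sphere of radius r = 0.092 m (r < R).
For a uniform sphere the enclosed fraction is (r/R)³, so Q_enc = (14.1 μC)(0.092/0.473)³ = 1.038×10^-7 C.
By Gauss's law, ∮E·dA = E·4πr² = Q_enc/ε₀.
E = |Q_enc|/(4πε₀r²) = (1.038e-7)/(4π·8.85×10^-12·(0.092)²) = 1.10×10^5 N/C.

E = 1.10×10^5 V/m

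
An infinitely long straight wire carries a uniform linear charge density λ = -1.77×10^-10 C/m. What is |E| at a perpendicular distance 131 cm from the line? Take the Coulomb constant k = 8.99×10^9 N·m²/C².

|E| = 2.43 N/C

Choose a coaxial cylinder of radius r = 131 cm (arbitrary length L) as the Gaussian surface.
Q_enc = λL, so λ_enc = -1.77×10^-10 C/m.
Gauss's law: E·2πrL = λ_enc L/ε₀.
E = 2k|λ_enc|/r = 2(8.99×10^9)(1.77×10^-10)/(1.31) = 2.43 N/C.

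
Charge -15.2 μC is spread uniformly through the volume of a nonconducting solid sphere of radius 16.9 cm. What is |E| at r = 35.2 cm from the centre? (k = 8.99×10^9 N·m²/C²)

1.10e6 N/C

Use a concentric Gaussian sphere at r = 35.2 cm (r > R, so the entire charge is enclosed).
Q_enc = -15.2 μC = -1.52×10^-5 C.
By Gauss's law, ∮E·dA = E·4πr² = Q_enc/ε₀.
E = k|Q_enc|/r² = (8.99×10^9)(1.52e-5)/(0.352)² = 1.10e6 N/C.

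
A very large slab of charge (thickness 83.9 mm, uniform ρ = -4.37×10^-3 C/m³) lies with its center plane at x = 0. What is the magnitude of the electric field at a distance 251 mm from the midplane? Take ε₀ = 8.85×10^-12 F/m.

E ≈ 2.07e7 N/C

The point |x| = 251 mm lies outside the slab (half-thickness 0.04195 m). A symmetric pillbox spanning the full slab encloses Q_enc = ρ·d·A.
Flux = 2EA ⇒ E = |ρ|d/(2ε₀), independent of distance outside.
E = (4.37×10^-3)(0.0839)/(2·8.85×10^-12) = 2.07e7 N/C.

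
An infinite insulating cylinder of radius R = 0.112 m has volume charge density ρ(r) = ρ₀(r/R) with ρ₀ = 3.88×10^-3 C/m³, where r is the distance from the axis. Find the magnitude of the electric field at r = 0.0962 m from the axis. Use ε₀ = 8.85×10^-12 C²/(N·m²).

Take a coaxial cylindrical Gaussian surface of radius r = 0.0962 m and length L (r < R).
Integrating ρ over the cross-section to radius r: λ_enc = (2πρ₀/R) ∫₀^r r'^2 dr' = 2πρ₀ r^3/(3·R) = 6.459e-5 C/m.
Gauss's law: E·2πrL = λ_enc L/ε₀.
E = |λ_enc|/(2πε₀r) = (6.459×10^-5)/(2π·8.85×10^-12·0.0962) = 1.21×10^7 N/C.

|E| = 1.21×10^7 N/C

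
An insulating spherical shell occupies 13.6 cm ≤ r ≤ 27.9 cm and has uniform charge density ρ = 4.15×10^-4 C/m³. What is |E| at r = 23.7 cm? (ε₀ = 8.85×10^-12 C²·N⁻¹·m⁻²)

Take a concentric spherical Gaussian surface of radius r = 23.7 cm (within the shell material, 13.6 cm < r < 27.9 cm).
Only the shell between 13.6 cm and r is enclosed: Q_enc = ρ·(4π/3)(r³ − a³) = (4.15×10^-4)·(4π/3)·((0.237)³ − (0.136)³) = 1.877×10^-5 C.
Since E is radial and uniform over the Gaussian sphere, Φ = E·4πr² = Q_enc/ε₀.
E = |Q_enc|/(4πε₀r²) = (1.877e-5)/(4π·8.85×10^-12·(0.237)²) = 3.00×10^6 N/C.

E ≈ 3.00e6 N/C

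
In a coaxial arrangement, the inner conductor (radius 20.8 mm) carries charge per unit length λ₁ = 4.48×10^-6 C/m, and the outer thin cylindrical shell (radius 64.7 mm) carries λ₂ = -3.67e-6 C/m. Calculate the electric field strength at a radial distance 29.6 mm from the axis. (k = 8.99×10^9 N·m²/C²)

By cylindrical symmetry E is radial; use a coaxial Gaussian cylinder of radius 29.6 mm and length L (between the conductors, 20.8 mm < r < 64.7 mm).
The shell at 64.7 mm lies outside the Gaussian surface, so λ_enc = λ₁ = 4.48×10^-6 C/m.
Applying ∮E·dA = Q_enc/ε₀ with the end caps contributing no flux:
E = 2k|λ_enc|/r = 2(8.99×10^9)(4.48×10^-6)/(0.0296) = 2.72e6 N/C.

|E| ≈ 2.72×10^6 N/C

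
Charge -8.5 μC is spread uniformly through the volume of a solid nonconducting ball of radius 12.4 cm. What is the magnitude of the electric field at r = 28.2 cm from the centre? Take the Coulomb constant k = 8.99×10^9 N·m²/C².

|E| = 9.61e5 V/m

Take a concentric spherical Gaussian surface of radius r = 28.2 cm (r > R, so the entire charge is enclosed).
Q_enc = -8.5 μC = -8.50×10^-6 C.
Since E is radial and uniform over the Gaussian sphere, Φ = E·4πr² = Q_enc/ε₀.
E = k|Q_enc|/r² = (8.99×10^9)(8.50×10^-6)/(0.282)² = 9.61e5 N/C.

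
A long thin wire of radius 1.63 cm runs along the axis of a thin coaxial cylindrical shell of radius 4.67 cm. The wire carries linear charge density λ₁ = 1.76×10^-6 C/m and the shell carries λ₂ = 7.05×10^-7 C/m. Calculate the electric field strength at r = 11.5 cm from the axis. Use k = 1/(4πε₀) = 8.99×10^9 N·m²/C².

E = 3.85×10^5 N/C

By cylindrical symmetry E is radial; use a coaxial Gaussian cylinder of radius 11.5 cm and length L (r > 4.67 cm, enclosing both).
λ_enc = λ₁ + λ₂ = (1.76×10^-6) + (7.05×10^-7) = 2.465×10^-6 C/m.
Applying ∮E·dA = Q_enc/ε₀ with the end caps contributing no flux:
E = 2k|λ_enc|/r = 2(8.99×10^9)(2.465e-6)/(0.115) = 3.85e5 N/C.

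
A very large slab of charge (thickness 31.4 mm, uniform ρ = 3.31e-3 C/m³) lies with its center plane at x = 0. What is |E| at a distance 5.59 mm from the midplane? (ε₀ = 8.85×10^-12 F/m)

By symmetry E is perpendicular to the slab. A Gaussian pillbox from −5.59 mm to +5.59 mm (face area A) lies entirely within the slab.
Q_enc = ρ·(2x)·A and flux = 2EA, so 2EA = 2ρxA/ε₀ ⇒ E = |ρ|x/ε₀.
E = (3.31×10^-3)(0.00559)/(8.85×10^-12) = 2.09e6 N/C.

2.09×10^6 V/m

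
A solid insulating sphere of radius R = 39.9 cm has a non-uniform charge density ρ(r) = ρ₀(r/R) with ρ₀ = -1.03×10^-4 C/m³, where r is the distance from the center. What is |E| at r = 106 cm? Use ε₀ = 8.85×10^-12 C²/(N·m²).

By spherical symmetry E is radial; choose a Gaussian sphere of radius r = 106 cm (r > R, all charge enclosed).
Q_enc = 4π ∫₀^R ρ₀(r'/R)^1 r'² dr' = 4πρ₀R³/4 = -2.055e-5 C.
Gauss's law: E·4πr² = Q_enc/ε₀.
E = |Q_enc|/(4πε₀r²) = (2.055×10^-5)/(4π·8.85×10^-12·(1.06)²) = 1.64e5 N/C.

1.64×10^5 N/C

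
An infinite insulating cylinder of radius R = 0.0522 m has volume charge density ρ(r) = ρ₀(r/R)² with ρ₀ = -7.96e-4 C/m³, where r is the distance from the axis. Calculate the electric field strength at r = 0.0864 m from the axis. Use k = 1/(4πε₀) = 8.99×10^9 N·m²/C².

Choose a coaxial cylinder of radius r = 0.0864 m (arbitrary length L) as the Gaussian surface (r > R, full charge per length enclosed).
λ_enc = 2π ∫₀^R ρ₀(r'/R)^2 r' dr' = 2πρ₀R²/4 = -3.407×10^-6 C/m.
Since E is radial and uniform over the curved surface, Φ = E·2πrL = Q_enc/ε₀ = λ_enc L/ε₀.
E = 2k|λ_enc|/r = 2(8.99×10^9)(3.407×10^-6)/(0.0864) = 7.09e5 N/C.

E ≈ 7.09×10^5 V/m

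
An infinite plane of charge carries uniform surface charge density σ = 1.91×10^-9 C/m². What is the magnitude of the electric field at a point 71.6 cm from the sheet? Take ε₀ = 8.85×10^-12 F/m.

Choose a cylindrical pillbox piercing the sheet, end faces (area A) parallel to it.
Only the two end caps contribute flux: Φ = 2EA. With Q_enc = σA, Gauss's law gives E = |σ|/(2ε₀).
E = |σ|/(2ε₀) = (1.91×10^-9)/(2·8.85×10^-12) = 108 N/C.

E ≈ 108 N/C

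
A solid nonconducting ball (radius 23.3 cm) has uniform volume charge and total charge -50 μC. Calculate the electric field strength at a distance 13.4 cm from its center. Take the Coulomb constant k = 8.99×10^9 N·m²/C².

Take a concentric spherical Gaussian surface of radius r = 13.4 cm (r < R).
For a uniform sphere the enclosed fraction is (r/R)³, so Q_enc = (-50 μC)(0.134/0.233)³ = -9.511×10^-6 C.
By Gauss's law, ∮E·dA = E·4πr² = Q_enc/ε₀.
E = k|Q_enc|/r² = (8.99×10^9)(9.511×10^-6)/(0.134)² = 4.76×10^6 N/C.

E ≈ 4.76e6 V/m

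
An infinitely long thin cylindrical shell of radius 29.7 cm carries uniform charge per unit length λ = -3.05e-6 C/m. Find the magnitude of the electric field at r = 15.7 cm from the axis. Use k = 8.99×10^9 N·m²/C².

E = 0 (no enclosed charge)

Take a coaxial cylindrical Gaussian surface of radius r = 15.7 cm and length L (r < 29.7 cm, inside the shell).
All the surface charge lies outside this cylinder: Q_enc = 0, hence E = 0.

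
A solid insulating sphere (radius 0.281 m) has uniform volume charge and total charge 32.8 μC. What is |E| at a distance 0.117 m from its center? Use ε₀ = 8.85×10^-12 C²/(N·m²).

|E| = 1.56×10^6 V/m

Take a concentric spherical Gaussian surface of radius r = 0.117 m (r < R).
For a uniform sphere the enclosed fraction is (r/R)³, so Q_enc = (32.8 μC)(0.117/0.281)³ = 2.368e-6 C.
Gauss's law: E·4πr² = Q_enc/ε₀.
E = |Q_enc|/(4πε₀r²) = (2.368e-6)/(4π·8.85×10^-12·(0.117)²) = 1.56×10^6 N/C.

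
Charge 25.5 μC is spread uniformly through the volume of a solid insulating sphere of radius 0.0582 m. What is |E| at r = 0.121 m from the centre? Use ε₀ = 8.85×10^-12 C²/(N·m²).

E ≈ 1.57×10^7 V/m

By spherical symmetry E is radial; choose a Gaussian sphere of radius r = 0.121 m (r > R, so the entire charge is enclosed).
Q_enc = 25.5 μC = 2.55×10^-5 C.
Since E is radial and uniform over the Gaussian sphere, Φ = E·4πr² = Q_enc/ε₀.
E = |Q_enc|/(4πε₀r²) = (2.55e-5)/(4π·8.85×10^-12·(0.121)²) = 1.57e7 N/C.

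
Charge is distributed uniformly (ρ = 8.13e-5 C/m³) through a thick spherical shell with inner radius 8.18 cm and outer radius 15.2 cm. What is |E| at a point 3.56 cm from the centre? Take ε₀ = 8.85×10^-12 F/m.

By spherical symmetry E is radial; choose a Gaussian sphere of radius r = 3.56 cm (r < 8.18 cm, inside the empty cavity).
No charge is enclosed, so by Gauss's law E·4πr² = 0 ⇒ E = 0.

E = 0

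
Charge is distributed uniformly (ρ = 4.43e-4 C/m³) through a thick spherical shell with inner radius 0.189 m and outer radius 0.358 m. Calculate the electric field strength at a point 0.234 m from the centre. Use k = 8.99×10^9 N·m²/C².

1.85e6 V/m

Symmetry ⇒ E = E(r) r̂. Gaussian sphere of radius r = 0.234 m (within the shell material, 0.189 m < r < 0.358 m).
Enclosed charge is the volume from a to r: Q_enc = (4π/3)ρ(r³ − a³) = 1.125e-5 C.
By Gauss's law, ∮E·dA = E·4πr² = Q_enc/ε₀.
E = k|Q_enc|/r² = (8.99×10^9)(1.125×10^-5)/(0.234)² = 1.85e6 N/C.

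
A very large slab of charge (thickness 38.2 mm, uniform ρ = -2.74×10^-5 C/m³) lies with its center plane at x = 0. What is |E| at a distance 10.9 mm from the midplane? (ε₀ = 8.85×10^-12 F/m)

By symmetry E is perpendicular to the slab. A Gaussian pillbox from −10.9 mm to +10.9 mm (face area A) lies entirely within the slab.
Q_enc = ρ·(2x)·A and flux = 2EA, so 2EA = 2ρxA/ε₀ ⇒ E = |ρ|x/ε₀.
E = (2.74×10^-5)(0.0109)/(8.85×10^-12) = 3.37×10^4 N/C.

3.37×10^4 N/C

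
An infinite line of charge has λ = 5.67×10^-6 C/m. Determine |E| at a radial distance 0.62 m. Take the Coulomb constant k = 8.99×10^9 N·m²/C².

Choose a coaxial cylinder of radius r = 0.62 m (arbitrary length L) as the Gaussian surface.
Q_enc = λL, so λ_enc = 5.67×10^-6 C/m.
Since E is radial and uniform over the curved surface, Φ = E·2πrL = Q_enc/ε₀ = λ_enc L/ε₀.
E = 2k|λ_enc|/r = 2(8.99×10^9)(5.67×10^-6)/(0.62) = 1.64×10^5 N/C.

1.64×10^5 V/m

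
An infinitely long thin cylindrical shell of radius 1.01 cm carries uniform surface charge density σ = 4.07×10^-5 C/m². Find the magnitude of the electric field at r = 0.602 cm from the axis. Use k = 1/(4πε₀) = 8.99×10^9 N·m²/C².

E = 0 (no enclosed charge)

Coaxial Gaussian cylinder, radius r = 0.602 cm, length L (r < 1.01 cm, inside the shell).
All the surface charge lies outside this cylinder: Q_enc = 0, hence E = 0.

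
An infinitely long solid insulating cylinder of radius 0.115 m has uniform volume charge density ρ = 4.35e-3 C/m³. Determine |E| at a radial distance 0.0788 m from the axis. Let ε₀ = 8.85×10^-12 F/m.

E ≈ 1.94×10^7 N/C

By cylindrical symmetry E is radial; use a coaxial Gaussian cylinder of radius 0.0788 m and length L (r < R).
Charge inside radius r per length L is ρ·πr²·L, so λ_enc = ρπr² = 8.486×10^-5 C/m.
Gauss's law: E·2πrL = λ_enc L/ε₀.
E = |λ_enc|/(2πε₀r) = (8.486×10^-5)/(2π·8.85×10^-12·0.0788) = 1.94×10^7 N/C.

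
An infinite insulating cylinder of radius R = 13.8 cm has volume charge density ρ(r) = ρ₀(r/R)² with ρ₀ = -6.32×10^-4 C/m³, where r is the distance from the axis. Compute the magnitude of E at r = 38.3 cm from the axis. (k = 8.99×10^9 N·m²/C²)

By cylindrical symmetry E is radial; use a coaxial Gaussian cylinder of radius 38.3 cm and length L (r > R, full charge per length enclosed).
λ_enc = 2π ∫₀^R ρ₀(r'/R)^2 r' dr' = 2πρ₀R²/4 = -1.891×10^-5 C/m.
Applying ∮E·dA = Q_enc/ε₀ with the end caps contributing no flux:
E = 2k|λ_enc|/r = 2(8.99×10^9)(1.891×10^-5)/(0.383) = 8.88×10^5 N/C.

8.88e5 V/m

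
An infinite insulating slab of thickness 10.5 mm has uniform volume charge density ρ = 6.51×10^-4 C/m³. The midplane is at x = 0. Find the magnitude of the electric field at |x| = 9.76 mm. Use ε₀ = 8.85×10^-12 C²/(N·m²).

E = 3.86×10^5 V/m

The point |x| = 9.76 mm lies outside the slab (half-thickness 0.00525 m). A symmetric pillbox spanning the full slab encloses Q_enc = ρ·d·A.
Flux = 2EA ⇒ E = |ρ|d/(2ε₀), independent of distance outside.
E = (6.51e-4)(0.0105)/(2·8.85×10^-12) = 3.86×10^5 N/C.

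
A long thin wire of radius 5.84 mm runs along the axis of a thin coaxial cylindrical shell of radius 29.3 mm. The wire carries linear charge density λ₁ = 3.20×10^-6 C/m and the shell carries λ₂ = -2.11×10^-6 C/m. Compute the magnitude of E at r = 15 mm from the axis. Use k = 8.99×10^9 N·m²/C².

Take a coaxial cylindrical Gaussian surface of radius r = 15 mm and length L (between the conductors, 5.84 mm < r < 29.3 mm).
The shell at 29.3 mm lies outside the Gaussian surface, so λ_enc = λ₁ = 3.20×10^-6 C/m.
Gauss's law: E·2πrL = λ_enc L/ε₀.
E = 2k|λ_enc|/r = 2(8.99×10^9)(3.20e-6)/(0.015) = 3.84×10^6 N/C.

E ≈ 3.84e6 N/C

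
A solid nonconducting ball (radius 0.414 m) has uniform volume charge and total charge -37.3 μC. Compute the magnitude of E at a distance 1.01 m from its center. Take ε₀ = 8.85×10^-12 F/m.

|E| ≈ 3.29×10^5 V/m

By spherical symmetry E is radial; choose a Gaussian sphere of radius r = 1.01 m (r > R, so the entire charge is enclosed).
Q_enc = -37.3 μC = -3.73e-5 C.
Gauss's law: E·4πr² = Q_enc/ε₀.
E = |Q_enc|/(4πε₀r²) = (3.73×10^-5)/(4π·8.85×10^-12·(1.01)²) = 3.29×10^5 N/C.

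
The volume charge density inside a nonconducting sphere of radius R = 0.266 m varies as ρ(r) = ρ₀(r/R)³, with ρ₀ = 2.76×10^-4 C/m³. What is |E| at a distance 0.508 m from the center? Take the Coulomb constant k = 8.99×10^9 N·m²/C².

|E| ≈ 3.79×10^5 V/m

Use a concentric Gaussian sphere at r = 0.508 m (r > R, all charge enclosed).
Q_enc = 4π ∫₀^R ρ₀(r'/R)^3 r'² dr' = 4πρ₀R³/6 = 1.088e-5 C.
By Gauss's law, ∮E·dA = E·4πr² = Q_enc/ε₀.
E = k|Q_enc|/r² = (8.99×10^9)(1.088e-5)/(0.508)² = 3.79×10^5 N/C.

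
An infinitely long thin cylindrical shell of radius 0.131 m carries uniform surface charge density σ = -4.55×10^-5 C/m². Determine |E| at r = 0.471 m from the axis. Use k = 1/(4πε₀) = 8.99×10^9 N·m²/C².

Coaxial Gaussian cylinder, radius r = 0.471 m, length L (r > 0.131 m).
The whole shell is enclosed: λ_enc = σ·2πR = (-4.55×10^-5)·2π·(0.131) = -3.745×10^-5 C/m.
By Gauss's law (flux through the curved wall only), E·2πrL = λ_enc L/ε₀.
E = 2k|λ_enc|/r = 2(8.99×10^9)(3.745×10^-5)/(0.471) = 1.43e6 N/C.

1.43×10^6 N/C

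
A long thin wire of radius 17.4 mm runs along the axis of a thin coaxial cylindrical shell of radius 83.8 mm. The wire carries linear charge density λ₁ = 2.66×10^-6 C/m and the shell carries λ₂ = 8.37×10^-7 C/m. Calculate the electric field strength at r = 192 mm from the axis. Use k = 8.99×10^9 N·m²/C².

E = 3.27×10^5 N/C

Choose a coaxial cylinder of radius r = 192 mm (arbitrary length L) as the Gaussian surface (r > 83.8 mm, enclosing both).
λ_enc = λ₁ + λ₂ = (2.66×10^-6) + (8.37×10^-7) = 3.497×10^-6 C/m.
By Gauss's law (flux through the curved wall only), E·2πrL = λ_enc L/ε₀.
E = 2k|λ_enc|/r = 2(8.99×10^9)(3.497×10^-6)/(0.192) = 3.27×10^5 N/C.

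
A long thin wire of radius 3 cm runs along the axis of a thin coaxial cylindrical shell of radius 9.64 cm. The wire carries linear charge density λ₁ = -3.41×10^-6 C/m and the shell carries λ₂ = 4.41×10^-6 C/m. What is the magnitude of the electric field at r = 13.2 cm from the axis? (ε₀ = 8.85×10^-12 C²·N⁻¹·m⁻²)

E ≈ 1.36e5 N/C

Choose a coaxial cylinder of radius r = 13.2 cm (arbitrary length L) as the Gaussian surface (r > 9.64 cm, enclosing both).
λ_enc = λ₁ + λ₂ = (-3.41×10^-6) + (4.41e-6) = 1.00×10^-6 C/m.
Gauss's law: E·2πrL = λ_enc L/ε₀.
E = |λ_enc|/(2πε₀r) = (1.00×10^-6)/(2π·8.85×10^-12·0.132) = 1.36e5 N/C.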